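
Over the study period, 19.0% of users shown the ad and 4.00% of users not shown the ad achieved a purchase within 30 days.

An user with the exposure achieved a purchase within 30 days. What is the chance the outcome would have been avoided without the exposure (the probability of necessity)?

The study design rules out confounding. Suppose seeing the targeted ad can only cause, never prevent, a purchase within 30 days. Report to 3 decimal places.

PN ≈ 0.789

p₁ = 0.19, p₀ = 0.04.
Under exogeneity and monotonicity, PN = (p₁ − p₀) / p₁.
PN = (0.19 − 0.04) / 0.19 = 0.15 / 0.19 ≈ 0.7895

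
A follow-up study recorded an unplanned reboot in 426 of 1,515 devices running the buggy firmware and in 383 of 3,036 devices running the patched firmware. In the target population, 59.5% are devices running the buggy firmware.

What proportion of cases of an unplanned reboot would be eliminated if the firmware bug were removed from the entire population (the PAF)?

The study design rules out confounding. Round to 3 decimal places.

p₁ = P(outcome | exposed) = 426/1515 = 0.28119
p₀ = P(outcome | unexposed) = 383/3036 = 0.12615
Overall risk P(Y=1) = π·p₁ + (1−π)·p₀ = 0.595×0.28119 + 0.405×0.12615 = 0.2184.
Under exogeneity, PAF = [P(Y=1) − p₀] / P(Y=1).
PAF = (0.2184 − 0.12615) / 0.2184 ≈ 0.4224

PAF ≈ 0.422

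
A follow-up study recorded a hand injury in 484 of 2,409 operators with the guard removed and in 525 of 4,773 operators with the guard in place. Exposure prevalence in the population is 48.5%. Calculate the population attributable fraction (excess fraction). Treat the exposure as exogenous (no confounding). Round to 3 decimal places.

PAF ≈ 0.286

p₁ = P(outcome | exposed) = 484/2409 = 0.20091
p₀ = P(outcome | unexposed) = 525/4773 = 0.10999
Overall risk P(Y=1) = π·p₁ + (1−π)·p₀ = 0.485×0.20091 + 0.515×0.10999 = 0.15409.
Under exogeneity, PAF = [P(Y=1) − p₀] / P(Y=1).
PAF = (0.15409 − 0.10999) / 0.15409 ≈ 0.2862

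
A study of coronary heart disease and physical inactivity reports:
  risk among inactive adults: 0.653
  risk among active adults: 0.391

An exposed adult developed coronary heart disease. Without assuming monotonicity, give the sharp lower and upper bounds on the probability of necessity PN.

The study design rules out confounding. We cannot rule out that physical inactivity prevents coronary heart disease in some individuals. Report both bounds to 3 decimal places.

0.401 ≤ PN ≤ 0.933

Let p₁ = 0.653, p₀ = 0.391.
Under exogeneity alone the bounds on PN are max{0,(p₁−p₀)/p₁} ≤ PN ≤ min{1,(1−p₀)/p₁}.
  lower = (p₁ − p₀)/p₁ = 0.262 / 0.653 ≈ 0.4012
  upper = min{1, (1 − p₀)/p₁} = 0.609 / 0.653 ≈ 0.9326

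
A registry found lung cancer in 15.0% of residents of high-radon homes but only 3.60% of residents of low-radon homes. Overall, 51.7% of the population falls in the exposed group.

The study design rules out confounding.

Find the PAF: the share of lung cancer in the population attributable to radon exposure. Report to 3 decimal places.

PAF ≈ 0.621

p₁ = 0.15, p₀ = 0.036.
Overall risk P(Y=1) = π·p₁ + (1−π)·p₀ = 0.517×0.15 + 0.483×0.036 = 0.094938.
Under exogeneity, PAF = [P(Y=1) − p₀] / P(Y=1).
PAF = (0.094938 − 0.036) / 0.094938 ≈ 0.6208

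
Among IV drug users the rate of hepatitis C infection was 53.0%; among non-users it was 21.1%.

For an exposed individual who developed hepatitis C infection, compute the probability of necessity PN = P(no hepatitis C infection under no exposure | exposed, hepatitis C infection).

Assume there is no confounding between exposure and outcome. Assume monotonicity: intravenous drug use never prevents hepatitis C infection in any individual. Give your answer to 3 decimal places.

PN ≈ 0.602

p₁ = 0.53, p₀ = 0.211.
Under exogeneity and monotonicity, PN = (p₁ − p₀) / p₁.
PN = (0.53 − 0.211) / 0.53 = 0.319 / 0.53 ≈ 0.6019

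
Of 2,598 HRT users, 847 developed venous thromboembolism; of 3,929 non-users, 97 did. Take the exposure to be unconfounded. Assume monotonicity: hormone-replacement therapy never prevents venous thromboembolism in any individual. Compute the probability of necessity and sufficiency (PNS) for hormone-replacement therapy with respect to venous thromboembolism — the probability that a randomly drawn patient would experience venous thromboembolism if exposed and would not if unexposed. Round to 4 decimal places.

PNS ≈ 0.3013

p₁ = P(outcome | exposed) = 847/2598 = 0.32602
p₀ = P(outcome | unexposed) = 97/3929 = 0.024688
Under exogeneity and monotonicity, PNS = p₁ − p₀.
PNS = 0.32602 − 0.024688 = 0.30133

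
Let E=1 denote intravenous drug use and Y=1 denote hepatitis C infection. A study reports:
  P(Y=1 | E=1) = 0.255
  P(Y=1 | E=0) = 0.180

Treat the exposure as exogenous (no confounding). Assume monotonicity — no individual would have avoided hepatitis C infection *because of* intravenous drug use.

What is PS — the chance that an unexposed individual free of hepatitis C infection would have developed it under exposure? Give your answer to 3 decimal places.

Let p₁ = 0.255, p₀ = 0.18.
Under exogeneity and monotonicity, PS = (p₁ − p₀) / (1 − p₀).
PS = (0.255 − 0.18) / (1 − 0.18) = 0.075 / 0.82 ≈ 0.0915

PS ≈ 0.091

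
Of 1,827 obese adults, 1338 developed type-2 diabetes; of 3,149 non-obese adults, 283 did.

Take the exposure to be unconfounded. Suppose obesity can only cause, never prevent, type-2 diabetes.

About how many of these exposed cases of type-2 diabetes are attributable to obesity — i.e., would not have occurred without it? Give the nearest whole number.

about 1174 cases

p₁ = P(outcome | exposed) = 1338/1827 = 0.73235
p₀ = P(outcome | unexposed) = 283/3149 = 0.08987
PN = (p₁ − p₀)/p₁ = (0.73235 − 0.08987) / 0.73235 ≈ 0.87729.
Attributable cases ≈ PN × (exposed cases) = 0.87729 × 1338 ≈ 1173.81.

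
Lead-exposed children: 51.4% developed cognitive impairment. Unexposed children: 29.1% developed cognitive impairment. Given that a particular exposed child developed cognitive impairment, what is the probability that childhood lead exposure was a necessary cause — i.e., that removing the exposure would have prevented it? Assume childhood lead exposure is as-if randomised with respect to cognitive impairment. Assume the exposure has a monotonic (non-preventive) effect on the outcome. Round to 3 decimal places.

PN ≈ 0.434

p₁ = 0.514, p₀ = 0.291.
Under exogeneity and monotonicity, PN = (p₁ − p₀) / p₁.
PN = (0.514 − 0.291) / 0.514 = 0.223 / 0.514 ≈ 0.4339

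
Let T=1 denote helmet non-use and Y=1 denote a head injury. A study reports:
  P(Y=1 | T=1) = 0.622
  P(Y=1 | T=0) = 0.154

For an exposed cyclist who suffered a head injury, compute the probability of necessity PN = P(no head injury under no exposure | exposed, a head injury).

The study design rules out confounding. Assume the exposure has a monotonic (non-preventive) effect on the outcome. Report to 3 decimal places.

Let p₁ = 0.622, p₀ = 0.154.
Under exogeneity and monotonicity, PN = (p₁ − p₀) / p₁.
PN = (0.622 − 0.154) / 0.622 = 0.468 / 0.622 ≈ 0.7524

PN ≈ 0.752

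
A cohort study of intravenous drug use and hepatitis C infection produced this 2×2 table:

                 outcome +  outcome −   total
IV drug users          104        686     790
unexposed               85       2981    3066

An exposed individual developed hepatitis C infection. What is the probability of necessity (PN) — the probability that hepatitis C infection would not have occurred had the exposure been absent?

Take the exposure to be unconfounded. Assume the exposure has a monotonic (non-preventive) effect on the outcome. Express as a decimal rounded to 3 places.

PN ≈ 0.789

p₁ = P(outcome | exposed) = 104/790 = 0.13165
p₀ = P(outcome | unexposed) = 85/3066 = 0.027723
Under exogeneity and monotonicity, PN = (p₁ − p₀)/p₁.
PN = (0.13165 − 0.027723) / 0.13165 ≈ 0.7894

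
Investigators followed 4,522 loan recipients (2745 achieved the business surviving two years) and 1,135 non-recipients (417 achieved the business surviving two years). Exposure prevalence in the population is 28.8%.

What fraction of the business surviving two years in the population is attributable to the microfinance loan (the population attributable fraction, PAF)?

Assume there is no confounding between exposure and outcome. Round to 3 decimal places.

PAF ≈ 0.158

p₁ = P(outcome | exposed) = 2745/4522 = 0.60703
p₀ = P(outcome | unexposed) = 417/1135 = 0.3674
Overall risk P(Y=1) = π·p₁ + (1−π)·p₀ = 0.288×0.60703 + 0.712×0.3674 = 0.43641.
Under exogeneity, PAF = [P(Y=1) − p₀] / P(Y=1).
PAF = (0.43641 − 0.3674) / 0.43641 ≈ 0.1581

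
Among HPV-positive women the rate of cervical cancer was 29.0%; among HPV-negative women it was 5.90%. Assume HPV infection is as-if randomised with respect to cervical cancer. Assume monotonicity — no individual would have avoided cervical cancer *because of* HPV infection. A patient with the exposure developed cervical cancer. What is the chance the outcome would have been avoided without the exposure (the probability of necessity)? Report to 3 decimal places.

p₁ = 0.29, p₀ = 0.059.
Under exogeneity and monotonicity, PN = (p₁ − p₀) / p₁.
PN = (0.29 − 0.059) / 0.29 = 0.231 / 0.29 ≈ 0.7966

PN ≈ 0.797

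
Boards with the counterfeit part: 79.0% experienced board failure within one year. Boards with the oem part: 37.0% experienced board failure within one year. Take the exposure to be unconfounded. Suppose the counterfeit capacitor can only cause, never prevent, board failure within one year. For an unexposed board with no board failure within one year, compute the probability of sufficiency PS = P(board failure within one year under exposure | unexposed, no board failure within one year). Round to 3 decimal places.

PS ≈ 0.667

p₁ = 0.79, p₀ = 0.37.
Under exogeneity and monotonicity, PS = (p₁ − p₀) / (1 − p₀).
PS = (0.79 − 0.37) / (1 − 0.37) = 0.42 / 0.63 ≈ 0.6667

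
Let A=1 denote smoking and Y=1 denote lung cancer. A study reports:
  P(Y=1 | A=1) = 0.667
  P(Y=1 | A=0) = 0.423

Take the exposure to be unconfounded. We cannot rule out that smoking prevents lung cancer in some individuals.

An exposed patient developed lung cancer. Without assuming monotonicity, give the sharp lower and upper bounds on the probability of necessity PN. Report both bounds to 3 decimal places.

Let p₁ = 0.667, p₀ = 0.423.
Under exogeneity alone the bounds on PN are max{0,(p₁−p₀)/p₁} ≤ PN ≤ min{1,(1−p₀)/p₁}.
  lower = (p₁ − p₀)/p₁ = 0.244 / 0.667 ≈ 0.3658
  upper = min{1, (1 − p₀)/p₁} = 0.577 / 0.667 ≈ 0.8651

0.366 ≤ PN ≤ 0.865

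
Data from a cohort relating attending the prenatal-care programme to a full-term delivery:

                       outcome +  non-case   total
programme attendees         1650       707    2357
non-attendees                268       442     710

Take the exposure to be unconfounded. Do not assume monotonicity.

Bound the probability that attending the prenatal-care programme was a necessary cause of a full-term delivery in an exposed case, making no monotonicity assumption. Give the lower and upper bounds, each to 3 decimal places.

0.461 ≤ PN ≤ 0.889

p₁ = P(outcome | exposed) = 1650/2357 = 0.70004
p₀ = P(outcome | unexposed) = 268/710 = 0.37746
Under exogeneity alone the bounds on PN are max{0,(p₁−p₀)/p₁} ≤ PN ≤ min{1,(1−p₀)/p₁}.
  lower = (p₁ − p₀)/p₁ = 0.32258 / 0.70004 ≈ 0.4608
  upper = min{1, (1 − p₀)/p₁} = 0.62254 / 0.70004 ≈ 0.8893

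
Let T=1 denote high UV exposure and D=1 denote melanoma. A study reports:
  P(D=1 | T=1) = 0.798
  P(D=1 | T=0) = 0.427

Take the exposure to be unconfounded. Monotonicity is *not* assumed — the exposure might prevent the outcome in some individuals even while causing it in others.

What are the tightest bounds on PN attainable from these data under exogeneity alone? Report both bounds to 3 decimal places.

0.465 ≤ PN ≤ 0.718

Let p₁ = 0.798, p₀ = 0.427.
Under exogeneity alone the bounds on PN are max{0,(p₁−p₀)/p₁} ≤ PN ≤ min{1,(1−p₀)/p₁}.
  lower = (p₁ − p₀)/p₁ = 0.371 / 0.798 ≈ 0.4649
  upper = min{1, (1 − p₀)/p₁} = 0.573 / 0.798 ≈ 0.7180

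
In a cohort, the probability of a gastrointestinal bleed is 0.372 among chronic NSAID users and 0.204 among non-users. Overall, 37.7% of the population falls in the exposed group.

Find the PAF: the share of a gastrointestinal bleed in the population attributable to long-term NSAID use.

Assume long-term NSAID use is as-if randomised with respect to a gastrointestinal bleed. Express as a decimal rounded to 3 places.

PAF ≈ 0.237

Let p₁ = 0.372, p₀ = 0.204.
Overall risk P(Y=1) = π·p₁ + (1−π)·p₀ = 0.377×0.372 + 0.623×0.204 = 0.26734.
Under exogeneity, PAF = [P(Y=1) − p₀] / P(Y=1).
PAF = (0.26734 − 0.204) / 0.26734 ≈ 0.2369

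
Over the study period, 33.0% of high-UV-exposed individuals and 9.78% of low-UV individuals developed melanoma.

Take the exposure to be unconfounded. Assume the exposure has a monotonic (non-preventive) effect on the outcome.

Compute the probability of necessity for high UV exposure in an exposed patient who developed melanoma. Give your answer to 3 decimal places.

PN ≈ 0.704

p₁ = 0.33, p₀ = 0.0978.
Under exogeneity and monotonicity, PN = (p₁ − p₀) / p₁.
PN = (0.33 − 0.0978) / 0.33 = 0.2322 / 0.33 ≈ 0.7036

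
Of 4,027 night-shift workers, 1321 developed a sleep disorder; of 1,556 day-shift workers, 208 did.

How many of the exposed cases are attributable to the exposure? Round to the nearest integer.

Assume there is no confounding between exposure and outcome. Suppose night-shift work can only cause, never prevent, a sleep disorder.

about 783 cases

p₁ = P(outcome | exposed) = 1321/4027 = 0.32804
p₀ = P(outcome | unexposed) = 208/1556 = 0.13368
PN = (p₁ − p₀)/p₁ = (0.32804 − 0.13368) / 0.32804 ≈ 0.59250.
Attributable cases ≈ PN × (exposed cases) = 0.59250 × 1321 ≈ 782.69.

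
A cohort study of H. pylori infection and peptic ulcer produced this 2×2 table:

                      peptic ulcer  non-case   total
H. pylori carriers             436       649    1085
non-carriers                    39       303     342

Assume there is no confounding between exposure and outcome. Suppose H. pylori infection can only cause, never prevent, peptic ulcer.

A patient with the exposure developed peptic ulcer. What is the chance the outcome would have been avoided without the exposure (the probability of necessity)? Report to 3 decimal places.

PN ≈ 0.716

p₁ = P(outcome | exposed) = 436/1085 = 0.40184
p₀ = P(outcome | unexposed) = 39/342 = 0.11404
Under exogeneity and monotonicity, PN = (p₁ − p₀)/p₁.
PN = (0.40184 − 0.11404) / 0.40184 ≈ 0.7162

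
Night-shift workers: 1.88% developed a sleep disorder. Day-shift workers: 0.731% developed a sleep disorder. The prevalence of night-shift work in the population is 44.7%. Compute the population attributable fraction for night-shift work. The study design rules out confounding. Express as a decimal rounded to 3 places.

PAF ≈ 0.413

p₁ = 0.0188, p₀ = 0.00731.
Overall risk P(Y=1) = π·p₁ + (1−π)·p₀ = 0.447×0.0188 + 0.553×0.00731 = 0.012446.
Under exogeneity, PAF = [P(Y=1) − p₀] / P(Y=1).
PAF = (0.012446 − 0.00731) / 0.012446 ≈ 0.4127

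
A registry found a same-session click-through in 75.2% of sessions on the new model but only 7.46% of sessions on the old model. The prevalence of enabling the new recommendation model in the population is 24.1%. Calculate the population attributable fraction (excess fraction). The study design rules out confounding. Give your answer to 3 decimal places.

p₁ = 0.752, p₀ = 0.0746.
Overall risk P(Y=1) = π·p₁ + (1−π)·p₀ = 0.241×0.752 + 0.759×0.0746 = 0.23785.
Under exogeneity, PAF = [P(Y=1) − p₀] / P(Y=1).
PAF = (0.23785 − 0.0746) / 0.23785 ≈ 0.6864

PAF ≈ 0.686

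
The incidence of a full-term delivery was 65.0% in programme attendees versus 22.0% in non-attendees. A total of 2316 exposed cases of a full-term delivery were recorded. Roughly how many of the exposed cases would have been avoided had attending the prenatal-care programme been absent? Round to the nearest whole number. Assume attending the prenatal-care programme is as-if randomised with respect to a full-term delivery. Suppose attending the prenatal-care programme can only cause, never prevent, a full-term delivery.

about 1532 cases

p₁ = 0.65, p₀ = 0.22.
PN = (p₁ − p₀)/p₁ = (0.65 − 0.22) / 0.65 ≈ 0.66154.
Attributable cases ≈ PN × (exposed cases) = 0.66154 × 2316 ≈ 1532.12.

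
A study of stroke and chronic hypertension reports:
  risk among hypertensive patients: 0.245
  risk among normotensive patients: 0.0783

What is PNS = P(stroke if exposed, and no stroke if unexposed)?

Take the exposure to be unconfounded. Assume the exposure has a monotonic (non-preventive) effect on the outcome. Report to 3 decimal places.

PNS ≈ 0.167

Let p₁ = 0.245, p₀ = 0.0783.
Under exogeneity and monotonicity, PNS = p₁ − p₀.
PNS = 0.245 − 0.0783 = 0.1667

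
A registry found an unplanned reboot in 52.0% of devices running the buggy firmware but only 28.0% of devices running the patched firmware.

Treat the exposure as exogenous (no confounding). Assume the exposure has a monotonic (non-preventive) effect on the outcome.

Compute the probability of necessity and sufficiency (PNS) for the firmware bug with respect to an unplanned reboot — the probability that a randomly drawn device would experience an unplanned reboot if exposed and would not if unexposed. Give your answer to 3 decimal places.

p₁ = 0.52, p₀ = 0.28.
Under exogeneity and monotonicity, PNS = p₁ − p₀.
PNS = 0.52 − 0.28 = 0.24

PNS ≈ 0.240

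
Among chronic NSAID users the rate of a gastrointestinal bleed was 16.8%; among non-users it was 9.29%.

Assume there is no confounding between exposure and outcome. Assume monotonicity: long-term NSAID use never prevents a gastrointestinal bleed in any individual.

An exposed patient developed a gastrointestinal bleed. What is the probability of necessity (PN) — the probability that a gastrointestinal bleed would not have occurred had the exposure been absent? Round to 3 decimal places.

PN ≈ 0.447

p₁ = 0.168, p₀ = 0.0929.
Under exogeneity and monotonicity, PN = (p₁ − p₀) / p₁.
PN = (0.168 − 0.0929) / 0.168 = 0.0751 / 0.168 ≈ 0.4470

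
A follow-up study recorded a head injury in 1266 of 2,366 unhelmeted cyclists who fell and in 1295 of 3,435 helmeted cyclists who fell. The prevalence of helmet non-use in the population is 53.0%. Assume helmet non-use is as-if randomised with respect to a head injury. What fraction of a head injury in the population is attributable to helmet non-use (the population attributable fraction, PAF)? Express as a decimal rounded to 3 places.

p₁ = P(outcome | exposed) = 1266/2366 = 0.53508
p₀ = P(outcome | unexposed) = 1295/3435 = 0.377
Overall risk P(Y=1) = π·p₁ + (1−π)·p₀ = 0.53×0.53508 + 0.47×0.377 = 0.46078.
Under exogeneity, PAF = [P(Y=1) − p₀] / P(Y=1).
PAF = (0.46078 − 0.377) / 0.46078 ≈ 0.1818

PAF ≈ 0.182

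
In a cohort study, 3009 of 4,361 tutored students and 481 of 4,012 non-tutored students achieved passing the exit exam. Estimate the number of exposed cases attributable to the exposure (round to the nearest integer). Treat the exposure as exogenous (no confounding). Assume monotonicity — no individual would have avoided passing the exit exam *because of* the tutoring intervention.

about 2486 cases

p₁ = P(outcome | exposed) = 3009/4361 = 0.68998
p₀ = P(outcome | unexposed) = 481/4012 = 0.11989
PN = (p₁ − p₀)/p₁ = (0.68998 − 0.11989) / 0.68998 ≈ 0.82624.
Attributable cases ≈ PN × (exposed cases) = 0.82624 × 3009 ≈ 2486.16.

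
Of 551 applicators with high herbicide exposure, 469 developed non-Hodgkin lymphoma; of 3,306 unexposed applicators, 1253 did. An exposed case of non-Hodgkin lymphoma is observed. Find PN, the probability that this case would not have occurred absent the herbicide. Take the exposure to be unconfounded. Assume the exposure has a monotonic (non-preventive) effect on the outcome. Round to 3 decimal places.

PN ≈ 0.555

p₁ = P(outcome | exposed) = 469/551 = 0.85118
p₀ = P(outcome | unexposed) = 1253/3306 = 0.37901
Under exogeneity and monotonicity, PN = (p₁ − p₀) / p₁.
PN = (0.85118 − 0.37901) / 0.85118 = 0.47217 / 0.85118 ≈ 0.5547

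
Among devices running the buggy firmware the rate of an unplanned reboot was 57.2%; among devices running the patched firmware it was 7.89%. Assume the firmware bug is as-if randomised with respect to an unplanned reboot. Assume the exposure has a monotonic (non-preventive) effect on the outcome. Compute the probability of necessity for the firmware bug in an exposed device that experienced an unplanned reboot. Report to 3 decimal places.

PN ≈ 0.862

p₁ = 0.572, p₀ = 0.0789.
Under exogeneity and monotonicity, PN = (p₁ − p₀) / p₁.
PN = (0.572 − 0.0789) / 0.572 = 0.4931 / 0.572 ≈ 0.8621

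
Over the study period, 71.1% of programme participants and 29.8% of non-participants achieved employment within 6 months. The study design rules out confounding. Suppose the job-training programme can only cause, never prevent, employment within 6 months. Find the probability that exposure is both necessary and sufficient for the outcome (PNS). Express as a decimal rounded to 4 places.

p₁ = 0.711, p₀ = 0.298.
Under exogeneity and monotonicity, PNS = p₁ − p₀.
PNS = 0.711 − 0.298 = 0.413

PNS ≈ 0.4130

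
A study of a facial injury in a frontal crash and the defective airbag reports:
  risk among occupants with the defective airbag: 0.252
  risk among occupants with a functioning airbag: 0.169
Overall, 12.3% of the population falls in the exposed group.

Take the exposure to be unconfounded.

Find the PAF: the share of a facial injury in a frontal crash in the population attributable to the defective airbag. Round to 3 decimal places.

Let p₁ = 0.252, p₀ = 0.169.
Overall risk P(Y=1) = π·p₁ + (1−π)·p₀ = 0.123×0.252 + 0.877×0.169 = 0.17921.
Under exogeneity, PAF = [P(Y=1) − p₀] / P(Y=1).
PAF = (0.17921 − 0.169) / 0.17921 ≈ 0.0570

PAF ≈ 0.057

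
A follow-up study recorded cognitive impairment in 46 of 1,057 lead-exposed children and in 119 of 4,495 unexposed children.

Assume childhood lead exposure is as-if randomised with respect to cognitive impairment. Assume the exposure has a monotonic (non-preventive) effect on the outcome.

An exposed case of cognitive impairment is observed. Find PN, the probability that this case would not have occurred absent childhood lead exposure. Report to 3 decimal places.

PN ≈ 0.392

p₁ = P(outcome | exposed) = 46/1057 = 0.043519
p₀ = P(outcome | unexposed) = 119/4495 = 0.026474
Under exogeneity and monotonicity, PN = (p₁ − p₀) / p₁.
PN = (0.043519 − 0.026474) / 0.043519 = 0.017046 / 0.043519 ≈ 0.3917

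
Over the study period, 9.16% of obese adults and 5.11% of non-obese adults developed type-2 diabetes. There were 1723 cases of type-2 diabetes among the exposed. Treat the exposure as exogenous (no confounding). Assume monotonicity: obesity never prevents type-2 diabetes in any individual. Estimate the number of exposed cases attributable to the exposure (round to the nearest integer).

about 762 cases

p₁ = 0.0916, p₀ = 0.0511.
PN = (p₁ − p₀)/p₁ = (0.0916 − 0.0511) / 0.0916 ≈ 0.44214.
Attributable cases ≈ PN × (exposed cases) = 0.44214 × 1723 ≈ 761.81.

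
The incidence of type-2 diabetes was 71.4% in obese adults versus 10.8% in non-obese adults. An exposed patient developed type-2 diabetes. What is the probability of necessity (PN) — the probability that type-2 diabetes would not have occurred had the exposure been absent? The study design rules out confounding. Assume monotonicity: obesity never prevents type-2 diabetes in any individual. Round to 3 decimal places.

PN ≈ 0.849

p₁ = 0.714, p₀ = 0.108.
Under exogeneity and monotonicity, PN = (p₁ − p₀) / p₁.
PN = (0.714 − 0.108) / 0.714 = 0.606 / 0.714 ≈ 0.8487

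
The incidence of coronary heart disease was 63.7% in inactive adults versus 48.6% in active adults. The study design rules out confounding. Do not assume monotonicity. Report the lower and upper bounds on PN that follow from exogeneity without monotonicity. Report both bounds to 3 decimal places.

p₁ = 0.637, p₀ = 0.486.
Under exogeneity alone the bounds on PN are max{0,(p₁−p₀)/p₁} ≤ PN ≤ min{1,(1−p₀)/p₁}.
  lower = (p₁ − p₀)/p₁ = 0.151 / 0.637 ≈ 0.2370
  upper = min{1, (1 − p₀)/p₁} = 0.514 / 0.637 ≈ 0.8069

0.237 ≤ PN ≤ 0.807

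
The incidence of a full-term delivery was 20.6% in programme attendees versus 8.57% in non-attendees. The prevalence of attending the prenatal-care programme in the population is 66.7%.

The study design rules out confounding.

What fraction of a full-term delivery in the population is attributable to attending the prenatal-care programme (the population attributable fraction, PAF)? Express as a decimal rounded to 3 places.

PAF ≈ 0.484

p₁ = 0.206, p₀ = 0.0857.
Overall risk P(Y=1) = π·p₁ + (1−π)·p₀ = 0.667×0.206 + 0.333×0.0857 = 0.16594.
Under exogeneity, PAF = [P(Y=1) − p₀] / P(Y=1).
PAF = (0.16594 − 0.0857) / 0.16594 ≈ 0.4835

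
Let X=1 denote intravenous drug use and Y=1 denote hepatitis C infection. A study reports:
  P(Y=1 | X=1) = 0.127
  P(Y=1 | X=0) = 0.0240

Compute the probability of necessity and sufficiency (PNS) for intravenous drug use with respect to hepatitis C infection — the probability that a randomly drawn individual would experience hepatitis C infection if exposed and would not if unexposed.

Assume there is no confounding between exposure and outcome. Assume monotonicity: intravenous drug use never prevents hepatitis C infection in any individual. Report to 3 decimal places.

Let p₁ = 0.127, p₀ = 0.024.
Under exogeneity and monotonicity, PNS = p₁ − p₀.
PNS = 0.127 − 0.024 = 0.103

PNS ≈ 0.103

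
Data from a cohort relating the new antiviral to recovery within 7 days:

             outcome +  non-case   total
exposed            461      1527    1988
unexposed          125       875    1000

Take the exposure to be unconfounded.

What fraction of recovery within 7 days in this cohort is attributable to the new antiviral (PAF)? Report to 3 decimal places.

p₁ = P(outcome | exposed) = 461/1988 = 0.23189
p₀ = P(outcome | unexposed) = 125/1000 = 0.125
Exposure prevalence π = 1988/2988 = 0.66533; overall risk P(Y=1) = 0.19612.
Under exogeneity, PAF = [P(Y=1) − p₀]/P(Y=1).
PAF = (0.19612 − 0.125) / 0.19612 ≈ 0.3626

PAF ≈ 0.363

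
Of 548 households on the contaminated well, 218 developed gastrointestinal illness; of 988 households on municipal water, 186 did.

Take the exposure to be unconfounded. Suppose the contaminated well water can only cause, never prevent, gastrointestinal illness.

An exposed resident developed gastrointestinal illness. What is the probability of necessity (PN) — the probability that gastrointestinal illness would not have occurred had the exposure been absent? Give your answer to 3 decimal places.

PN ≈ 0.527

p₁ = P(outcome | exposed) = 218/548 = 0.39781
p₀ = P(outcome | unexposed) = 186/988 = 0.18826
Under exogeneity and monotonicity, PN = (p₁ − p₀) / p₁.
PN = (0.39781 − 0.18826) / 0.39781 = 0.20955 / 0.39781 ≈ 0.5268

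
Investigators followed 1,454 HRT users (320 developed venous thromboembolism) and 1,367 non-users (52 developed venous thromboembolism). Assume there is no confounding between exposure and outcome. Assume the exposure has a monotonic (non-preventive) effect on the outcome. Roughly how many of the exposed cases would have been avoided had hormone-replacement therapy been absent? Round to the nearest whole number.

p₁ = P(outcome | exposed) = 320/1454 = 0.22008
p₀ = P(outcome | unexposed) = 52/1367 = 0.03804
PN = (p₁ − p₀)/p₁ = (0.22008 − 0.03804) / 0.22008 ≈ 0.82716.
Attributable cases ≈ PN × (exposed cases) = 0.82716 × 320 ≈ 264.69.

about 265 cases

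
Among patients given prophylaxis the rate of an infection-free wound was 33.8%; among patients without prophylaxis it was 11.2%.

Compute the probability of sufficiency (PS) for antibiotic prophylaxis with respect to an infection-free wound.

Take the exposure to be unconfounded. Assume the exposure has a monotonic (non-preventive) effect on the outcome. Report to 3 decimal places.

PS ≈ 0.255

p₁ = 0.338, p₀ = 0.112.
Under exogeneity and monotonicity, PS = (p₁ − p₀) / (1 − p₀).
PS = (0.338 − 0.112) / (1 − 0.112) = 0.226 / 0.888 ≈ 0.2545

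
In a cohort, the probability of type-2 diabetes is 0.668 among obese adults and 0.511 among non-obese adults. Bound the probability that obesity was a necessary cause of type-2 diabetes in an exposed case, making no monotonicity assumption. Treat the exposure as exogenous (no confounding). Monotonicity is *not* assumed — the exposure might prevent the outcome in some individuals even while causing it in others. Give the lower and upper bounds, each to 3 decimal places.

0.235 ≤ PN ≤ 0.732

Let p₁ = 0.668, p₀ = 0.511.
Under exogeneity alone the bounds on PN are max{0,(p₁−p₀)/p₁} ≤ PN ≤ min{1,(1−p₀)/p₁}.
  lower = (p₁ − p₀)/p₁ = 0.157 / 0.668 ≈ 0.2350
  upper = min{1, (1 − p₀)/p₁} = 0.489 / 0.668 ≈ 0.7320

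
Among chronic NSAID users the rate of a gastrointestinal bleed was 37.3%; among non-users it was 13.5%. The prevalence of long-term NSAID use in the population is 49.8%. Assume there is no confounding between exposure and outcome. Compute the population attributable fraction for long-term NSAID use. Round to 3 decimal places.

PAF ≈ 0.468

p₁ = 0.373, p₀ = 0.135.
Overall risk P(Y=1) = π·p₁ + (1−π)·p₀ = 0.498×0.373 + 0.502×0.135 = 0.25352.
Under exogeneity, PAF = [P(Y=1) − p₀] / P(Y=1).
PAF = (0.25352 − 0.135) / 0.25352 ≈ 0.4675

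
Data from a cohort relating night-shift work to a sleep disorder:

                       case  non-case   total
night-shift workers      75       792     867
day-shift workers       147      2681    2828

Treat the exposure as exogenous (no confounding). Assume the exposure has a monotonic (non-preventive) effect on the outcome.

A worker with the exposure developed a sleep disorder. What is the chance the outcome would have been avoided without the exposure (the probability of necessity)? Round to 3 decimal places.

p₁ = P(outcome | exposed) = 75/867 = 0.086505
p₀ = P(outcome | unexposed) = 147/2828 = 0.05198
Under exogeneity and monotonicity, PN = (p₁ − p₀)/p₁.
PN = (0.086505 − 0.05198) / 0.086505 ≈ 0.3991

PN ≈ 0.399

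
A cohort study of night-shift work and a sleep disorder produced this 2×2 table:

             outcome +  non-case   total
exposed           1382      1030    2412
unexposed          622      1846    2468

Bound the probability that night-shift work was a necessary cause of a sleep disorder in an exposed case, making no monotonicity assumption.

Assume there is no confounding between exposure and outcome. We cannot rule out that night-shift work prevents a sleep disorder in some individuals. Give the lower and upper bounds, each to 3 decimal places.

p₁ = P(outcome | exposed) = 1382/2412 = 0.57297
p₀ = P(outcome | unexposed) = 622/2468 = 0.25203
Under exogeneity alone the bounds on PN are max{0,(p₁−p₀)/p₁} ≤ PN ≤ min{1,(1−p₀)/p₁}.
  lower = (p₁ − p₀)/p₁ = 0.32094 / 0.57297 ≈ 0.5601
  upper = min{1, (1 − p₀)/p₁} = 0.74797 / 0.57297 ≈ 1.3054 → capped at 1

0.560 ≤ PN ≤ 1.000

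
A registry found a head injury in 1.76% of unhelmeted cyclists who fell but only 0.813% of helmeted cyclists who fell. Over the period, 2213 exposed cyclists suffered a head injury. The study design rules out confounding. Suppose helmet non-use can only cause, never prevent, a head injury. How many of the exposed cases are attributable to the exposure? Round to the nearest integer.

about 1191 cases

p₁ = 0.0176, p₀ = 0.00813.
PN = (p₁ − p₀)/p₁ = (0.0176 − 0.00813) / 0.0176 ≈ 0.53807.
Attributable cases ≈ PN × (exposed cases) = 0.53807 × 2213 ≈ 1190.74.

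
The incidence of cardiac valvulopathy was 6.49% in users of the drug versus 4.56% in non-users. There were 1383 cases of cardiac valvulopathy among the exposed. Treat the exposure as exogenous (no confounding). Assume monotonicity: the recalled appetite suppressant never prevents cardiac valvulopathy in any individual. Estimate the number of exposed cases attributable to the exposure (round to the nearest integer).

about 411 cases

p₁ = 0.0649, p₀ = 0.0456.
PN = (p₁ − p₀)/p₁ = (0.0649 − 0.0456) / 0.0649 ≈ 0.29738.
Attributable cases ≈ PN × (exposed cases) = 0.29738 × 1383 ≈ 411.28.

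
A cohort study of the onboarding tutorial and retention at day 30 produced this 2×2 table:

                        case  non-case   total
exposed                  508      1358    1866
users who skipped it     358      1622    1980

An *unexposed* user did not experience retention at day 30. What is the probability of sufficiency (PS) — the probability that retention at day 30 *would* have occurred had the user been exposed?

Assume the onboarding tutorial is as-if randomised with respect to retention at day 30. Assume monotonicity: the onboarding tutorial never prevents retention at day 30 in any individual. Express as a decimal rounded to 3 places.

p₁ = P(outcome | exposed) = 508/1866 = 0.27224
p₀ = P(outcome | unexposed) = 358/1980 = 0.18081
Under exogeneity and monotonicity, PS = (p₁ − p₀)/(1 − p₀).
PS = (0.27224 − 0.18081) / 0.81919 ≈ 0.1116

PS ≈ 0.112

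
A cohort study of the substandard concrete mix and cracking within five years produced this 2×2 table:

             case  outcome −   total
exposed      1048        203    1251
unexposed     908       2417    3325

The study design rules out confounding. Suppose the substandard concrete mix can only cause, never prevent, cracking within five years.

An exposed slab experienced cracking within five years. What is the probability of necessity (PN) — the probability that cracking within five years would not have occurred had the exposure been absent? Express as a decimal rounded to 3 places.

PN ≈ 0.674

p₁ = P(outcome | exposed) = 1048/1251 = 0.83773
p₀ = P(outcome | unexposed) = 908/3325 = 0.27308
Under exogeneity and monotonicity, PN = (p₁ − p₀) / p₁.
PN = (0.83773 − 0.27308) / 0.83773 = 0.56465 / 0.83773 ≈ 0.6740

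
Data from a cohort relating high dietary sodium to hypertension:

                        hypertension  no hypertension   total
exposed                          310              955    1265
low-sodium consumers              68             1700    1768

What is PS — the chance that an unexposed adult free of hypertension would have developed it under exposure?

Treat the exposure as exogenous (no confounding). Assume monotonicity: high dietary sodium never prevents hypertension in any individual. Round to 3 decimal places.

PS ≈ 0.215

p₁ = P(outcome | exposed) = 310/1265 = 0.24506
p₀ = P(outcome | unexposed) = 68/1768 = 0.038462
Under exogeneity and monotonicity, PS = (p₁ − p₀) / (1 − p₀).
PS = (0.24506 − 0.038462) / (1 − 0.038462) = 0.2066 / 0.96154 ≈ 0.2149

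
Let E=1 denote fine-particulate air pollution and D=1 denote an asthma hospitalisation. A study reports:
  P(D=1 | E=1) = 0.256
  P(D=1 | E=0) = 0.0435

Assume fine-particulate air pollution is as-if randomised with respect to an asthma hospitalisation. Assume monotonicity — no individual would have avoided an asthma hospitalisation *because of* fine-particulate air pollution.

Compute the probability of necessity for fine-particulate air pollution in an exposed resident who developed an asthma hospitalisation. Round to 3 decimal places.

PN ≈ 0.830

Let p₁ = 0.256, p₀ = 0.0435.
Under exogeneity and monotonicity, PN = (p₁ − p₀) / p₁.
PN = (0.256 − 0.0435) / 0.256 = 0.2125 / 0.256 ≈ 0.8301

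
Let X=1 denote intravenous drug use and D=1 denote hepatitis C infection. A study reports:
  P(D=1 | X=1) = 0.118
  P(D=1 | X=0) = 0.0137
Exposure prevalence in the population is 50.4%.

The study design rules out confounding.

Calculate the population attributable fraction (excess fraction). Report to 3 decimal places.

Let p₁ = 0.118, p₀ = 0.0137.
Overall risk P(Y=1) = π·p₁ + (1−π)·p₀ = 0.504×0.118 + 0.496×0.0137 = 0.066267.
Under exogeneity, PAF = [P(Y=1) − p₀] / P(Y=1).
PAF = (0.066267 − 0.0137) / 0.066267 ≈ 0.7933

PAF ≈ 0.793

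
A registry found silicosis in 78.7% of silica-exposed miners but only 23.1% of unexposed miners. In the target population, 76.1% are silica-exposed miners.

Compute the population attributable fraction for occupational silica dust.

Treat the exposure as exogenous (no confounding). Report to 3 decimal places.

p₁ = 0.787, p₀ = 0.231.
Overall risk P(Y=1) = π·p₁ + (1−π)·p₀ = 0.761×0.787 + 0.239×0.231 = 0.65412.
Under exogeneity, PAF = [P(Y=1) − p₀] / P(Y=1).
PAF = (0.65412 − 0.231) / 0.65412 ≈ 0.6469

PAF ≈ 0.647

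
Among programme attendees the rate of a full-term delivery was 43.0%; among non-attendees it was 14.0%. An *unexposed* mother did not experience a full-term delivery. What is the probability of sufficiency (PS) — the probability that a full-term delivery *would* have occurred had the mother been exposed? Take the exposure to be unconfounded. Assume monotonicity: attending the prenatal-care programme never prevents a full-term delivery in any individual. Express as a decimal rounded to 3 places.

PS ≈ 0.337

p₁ = 0.43, p₀ = 0.14.
Under exogeneity and monotonicity, PS = (p₁ − p₀) / (1 − p₀).
PS = (0.43 − 0.14) / (1 − 0.14) = 0.29 / 0.86 ≈ 0.3372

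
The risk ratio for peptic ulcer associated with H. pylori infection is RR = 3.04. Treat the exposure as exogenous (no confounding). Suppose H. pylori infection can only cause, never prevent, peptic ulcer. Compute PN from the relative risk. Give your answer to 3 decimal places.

PN ≈ 0.671

Under exogeneity and monotonicity, PN = (RR − 1) / RR = 1 − 1/RR.
PN = (3.04 − 1) / 3.04 = 2.04 / 3.04 ≈ 0.6711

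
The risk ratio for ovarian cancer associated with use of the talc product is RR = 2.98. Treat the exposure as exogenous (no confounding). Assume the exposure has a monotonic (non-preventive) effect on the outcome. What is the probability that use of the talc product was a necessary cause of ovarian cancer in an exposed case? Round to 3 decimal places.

Under exogeneity and monotonicity, PN = (RR − 1) / RR = 1 − 1/RR.
PN = (2.98 − 1) / 2.98 = 1.98 / 2.98 ≈ 0.6644

PN ≈ 0.664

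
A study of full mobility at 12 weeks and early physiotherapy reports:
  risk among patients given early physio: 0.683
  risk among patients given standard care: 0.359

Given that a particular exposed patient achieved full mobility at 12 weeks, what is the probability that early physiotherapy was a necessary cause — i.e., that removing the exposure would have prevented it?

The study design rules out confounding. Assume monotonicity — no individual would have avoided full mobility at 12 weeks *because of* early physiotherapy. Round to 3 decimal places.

PN ≈ 0.474

Let p₁ = 0.683, p₀ = 0.359.
Under exogeneity and monotonicity, PN = (p₁ − p₀) / p₁.
PN = (0.683 − 0.359) / 0.683 = 0.324 / 0.683 ≈ 0.4744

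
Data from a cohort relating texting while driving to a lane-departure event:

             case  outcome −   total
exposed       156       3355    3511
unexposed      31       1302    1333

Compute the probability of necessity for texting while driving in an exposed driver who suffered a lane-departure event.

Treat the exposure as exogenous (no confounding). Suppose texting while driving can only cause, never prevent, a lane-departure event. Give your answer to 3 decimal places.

PN ≈ 0.477

p₁ = P(outcome | exposed) = 156/3511 = 0.044432
p₀ = P(outcome | unexposed) = 31/1333 = 0.023256
Under exogeneity and monotonicity, PN = (p₁ − p₀)/p₁.
PN = (0.044432 − 0.023256) / 0.044432 ≈ 0.4766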